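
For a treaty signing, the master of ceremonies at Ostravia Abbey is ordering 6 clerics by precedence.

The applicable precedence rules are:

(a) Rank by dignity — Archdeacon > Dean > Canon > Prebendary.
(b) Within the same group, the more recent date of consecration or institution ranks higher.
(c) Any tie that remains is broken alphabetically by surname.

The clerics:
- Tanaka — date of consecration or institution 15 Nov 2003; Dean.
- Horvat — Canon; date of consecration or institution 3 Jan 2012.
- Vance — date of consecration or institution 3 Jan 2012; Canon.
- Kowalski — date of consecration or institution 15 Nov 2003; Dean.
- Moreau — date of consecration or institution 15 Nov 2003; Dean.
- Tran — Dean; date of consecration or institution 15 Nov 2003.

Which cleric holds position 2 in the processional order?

By dignity: Kowalski, Moreau, Tanaka and Tran (Dean); then Horvat and Vance (Canon).
Kowalski, Moreau, Tanaka and Tran all have date of consecration or institution 15 Nov 2003, so the next rule applies.
Among Kowalski, Moreau, Tanaka and Tran, alphabetically by surname: Kowalski before Moreau before Tanaka before Tran.
Horvat and Vance both have date of consecration or institution 3 Jan 2012, so the next rule applies.
Among Horvat and Vance, alphabetically by surname: Horvat before Vance.
Order: Kowalski, Moreau, Tanaka, Tran, Horvat, Vance.

Moreau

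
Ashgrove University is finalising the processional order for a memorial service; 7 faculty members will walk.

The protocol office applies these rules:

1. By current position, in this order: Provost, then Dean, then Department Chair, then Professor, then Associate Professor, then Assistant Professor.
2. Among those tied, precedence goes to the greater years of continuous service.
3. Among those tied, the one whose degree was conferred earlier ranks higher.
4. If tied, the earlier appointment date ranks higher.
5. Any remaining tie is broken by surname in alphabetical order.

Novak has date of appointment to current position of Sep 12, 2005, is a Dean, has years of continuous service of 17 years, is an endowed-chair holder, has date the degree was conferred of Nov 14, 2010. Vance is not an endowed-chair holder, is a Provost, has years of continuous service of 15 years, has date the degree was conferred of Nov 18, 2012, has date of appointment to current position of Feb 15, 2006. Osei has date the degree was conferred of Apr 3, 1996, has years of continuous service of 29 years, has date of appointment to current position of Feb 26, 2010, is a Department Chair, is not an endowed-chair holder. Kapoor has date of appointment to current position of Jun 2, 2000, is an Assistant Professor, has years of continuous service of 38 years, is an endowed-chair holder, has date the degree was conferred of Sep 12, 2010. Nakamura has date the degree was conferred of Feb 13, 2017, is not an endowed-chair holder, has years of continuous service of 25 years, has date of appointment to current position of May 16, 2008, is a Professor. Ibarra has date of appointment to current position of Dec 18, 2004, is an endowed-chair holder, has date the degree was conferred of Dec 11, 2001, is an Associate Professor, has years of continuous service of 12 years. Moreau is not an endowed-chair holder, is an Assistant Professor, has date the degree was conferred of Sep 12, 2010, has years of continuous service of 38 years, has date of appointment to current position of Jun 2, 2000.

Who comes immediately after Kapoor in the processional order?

Moreau

By current position: Vance (Provost); then Novak (Dean); then Osei (Department Chair); then Nakamura (Professor); then Ibarra (Associate Professor); then Kapoor and Moreau (Assistant Professor).
Kapoor and Moreau both have years of continuous service 38 years, so the next rule applies.
Kapoor and Moreau both have date the degree was conferred Sep 12, 2010, so the next rule applies.
Kapoor and Moreau both have date of appointment to current position Jun 2, 2000, so the next rule applies.
Among Kapoor and Moreau, alphabetically by surname: Kapoor before Moreau.
Order: Vance, Novak, Osei, Nakamura, Ibarra, Kapoor, Moreau.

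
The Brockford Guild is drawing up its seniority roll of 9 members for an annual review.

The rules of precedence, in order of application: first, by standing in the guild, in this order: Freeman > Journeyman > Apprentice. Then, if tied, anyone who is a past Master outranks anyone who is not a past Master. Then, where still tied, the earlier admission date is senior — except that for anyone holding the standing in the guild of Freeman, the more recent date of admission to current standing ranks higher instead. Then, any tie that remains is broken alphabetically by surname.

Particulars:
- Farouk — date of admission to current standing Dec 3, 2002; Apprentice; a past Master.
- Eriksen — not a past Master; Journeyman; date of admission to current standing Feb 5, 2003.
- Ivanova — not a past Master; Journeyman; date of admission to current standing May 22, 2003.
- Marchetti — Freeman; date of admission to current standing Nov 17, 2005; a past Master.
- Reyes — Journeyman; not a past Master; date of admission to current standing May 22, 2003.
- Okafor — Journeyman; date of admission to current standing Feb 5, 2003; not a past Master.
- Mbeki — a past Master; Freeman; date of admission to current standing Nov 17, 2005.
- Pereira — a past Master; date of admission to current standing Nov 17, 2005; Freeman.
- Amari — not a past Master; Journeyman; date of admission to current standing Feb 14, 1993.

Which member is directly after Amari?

By standing in the guild: Marchetti, Mbeki and Pereira (Freeman); then Amari, Eriksen, Okafor, Ivanova and Reyes (Journeyman); then Farouk (Apprentice).
Marchetti, Mbeki and Pereira are each a past Master, so the next rule applies.
Marchetti, Mbeki and Pereira all have date of admission to current standing Nov 17, 2005, so the next rule applies.
Among Marchetti, Mbeki and Pereira, alphabetically by surname: Marchetti before Mbeki before Pereira.
Amari, Eriksen, Okafor, Ivanova and Reyes are each not a past Master, so the next rule applies.
Among Amari, Eriksen, Okafor, Ivanova and Reyes, by date of admission to current standing (earlier first): Amari (Feb 14, 1993) before Eriksen and Okafor (Feb 5, 2003) before Ivanova and Reyes (May 22, 2003).
Among Eriksen and Okafor, alphabetically by surname: Eriksen before Okafor.
Among Ivanova and Reyes, alphabetically by surname: Ivanova before Reyes.
Order: Marchetti, Mbeki, Pereira, Amari, Eriksen, Okafor, Ivanova, Reyes, Farouk.

Eriksen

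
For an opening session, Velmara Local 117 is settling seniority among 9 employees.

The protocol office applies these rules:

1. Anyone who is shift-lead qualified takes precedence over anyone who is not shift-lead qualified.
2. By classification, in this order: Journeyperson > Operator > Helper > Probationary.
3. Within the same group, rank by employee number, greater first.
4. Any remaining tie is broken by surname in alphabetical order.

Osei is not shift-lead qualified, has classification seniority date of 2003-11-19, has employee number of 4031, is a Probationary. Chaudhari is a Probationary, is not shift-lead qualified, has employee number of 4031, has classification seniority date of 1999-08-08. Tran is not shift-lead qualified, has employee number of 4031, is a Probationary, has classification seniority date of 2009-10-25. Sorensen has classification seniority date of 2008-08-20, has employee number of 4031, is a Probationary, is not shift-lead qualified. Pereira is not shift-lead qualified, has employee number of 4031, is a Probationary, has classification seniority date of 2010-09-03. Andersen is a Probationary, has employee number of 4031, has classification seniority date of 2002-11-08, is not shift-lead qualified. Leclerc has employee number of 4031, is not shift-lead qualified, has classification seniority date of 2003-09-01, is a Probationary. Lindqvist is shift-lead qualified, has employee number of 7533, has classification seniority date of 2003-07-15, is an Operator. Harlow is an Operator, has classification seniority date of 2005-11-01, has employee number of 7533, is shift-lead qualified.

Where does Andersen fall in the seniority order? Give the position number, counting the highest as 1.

By the first rule: Harlow and Lindqvist (both shift-lead qualified); then Andersen, Chaudhari, Leclerc, Osei, Pereira, Sorensen and Tran (each not shift-lead qualified).
Harlow and Lindqvist are each Operator, so the next rule applies.
Harlow and Lindqvist both have employee number 7533, so the next rule applies.
Among Harlow and Lindqvist, alphabetically by surname: Harlow before Lindqvist.
Andersen, Chaudhari, Leclerc, Osei, Pereira, Sorensen and Tran are each Probationary, so the next rule applies.
Andersen, Chaudhari, Leclerc, Osei, Pereira, Sorensen and Tran all have employee number 4031, so the next rule applies.
Among Andersen, Chaudhari, Leclerc, Osei, Pereira, Sorensen and Tran, alphabetically by surname: Andersen before Chaudhari before Leclerc before Osei before Pereira before Sorensen before Tran.
Order: Harlow, Lindqvist, Andersen, Chaudhari, Leclerc, Osei, Pereira, Sorensen, Tran. So position 3.

3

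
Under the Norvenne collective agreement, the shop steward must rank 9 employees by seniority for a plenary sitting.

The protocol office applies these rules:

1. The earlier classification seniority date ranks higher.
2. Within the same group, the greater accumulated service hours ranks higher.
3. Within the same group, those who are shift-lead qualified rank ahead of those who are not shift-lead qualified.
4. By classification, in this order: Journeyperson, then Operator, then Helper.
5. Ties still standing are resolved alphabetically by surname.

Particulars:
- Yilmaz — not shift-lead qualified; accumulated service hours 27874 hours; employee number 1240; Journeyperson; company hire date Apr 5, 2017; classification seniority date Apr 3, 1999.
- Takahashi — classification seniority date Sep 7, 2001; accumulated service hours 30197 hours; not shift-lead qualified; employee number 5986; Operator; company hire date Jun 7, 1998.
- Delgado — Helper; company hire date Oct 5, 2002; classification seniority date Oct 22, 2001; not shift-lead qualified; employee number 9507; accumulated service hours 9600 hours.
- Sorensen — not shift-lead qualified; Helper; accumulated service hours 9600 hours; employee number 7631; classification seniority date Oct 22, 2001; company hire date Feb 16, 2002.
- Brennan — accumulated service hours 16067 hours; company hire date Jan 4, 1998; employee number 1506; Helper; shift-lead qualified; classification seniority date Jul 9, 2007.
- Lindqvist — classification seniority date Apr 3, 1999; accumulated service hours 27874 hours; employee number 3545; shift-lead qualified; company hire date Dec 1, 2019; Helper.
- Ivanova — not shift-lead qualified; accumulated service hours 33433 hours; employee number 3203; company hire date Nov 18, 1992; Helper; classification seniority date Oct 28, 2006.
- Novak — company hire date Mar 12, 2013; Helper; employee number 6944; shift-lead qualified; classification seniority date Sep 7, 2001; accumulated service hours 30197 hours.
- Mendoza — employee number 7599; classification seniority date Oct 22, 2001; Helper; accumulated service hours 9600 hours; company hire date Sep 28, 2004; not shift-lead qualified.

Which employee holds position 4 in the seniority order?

By classification seniority date (earlier first): Lindqvist and Yilmaz (both Apr 3, 1999); then Novak and Takahashi (both Sep 7, 2001); then Delgado, Mendoza and Sorensen (each Oct 22, 2001); then Ivanova (Oct 28, 2006); then Brennan (Jul 9, 2007).
Lindqvist and Yilmaz both have accumulated service hours 27874 hours, so the next rule applies.
Among Lindqvist and Yilmaz, shift-lead qualified before not shift-lead qualified: Lindqvist (shift-lead qualified) before Yilmaz (not shift-lead qualified).
Novak and Takahashi both have accumulated service hours 30197 hours, so the next rule applies.
Among Novak and Takahashi, shift-lead qualified before not shift-lead qualified: Novak (shift-lead qualified) before Takahashi (not shift-lead qualified).
Delgado, Mendoza and Sorensen all have accumulated service hours 9600 hours, so the next rule applies.
Delgado, Mendoza and Sorensen are each not shift-lead qualified, so the next rule applies.
Delgado, Mendoza and Sorensen are each Helper, so the next rule applies.
Among Delgado, Mendoza and Sorensen, alphabetically by surname: Delgado before Mendoza before Sorensen.
Order: Lindqvist, Yilmaz, Novak, Takahashi, Delgado, Mendoza, Sorensen, Ivanova, Brennan.

Takahashi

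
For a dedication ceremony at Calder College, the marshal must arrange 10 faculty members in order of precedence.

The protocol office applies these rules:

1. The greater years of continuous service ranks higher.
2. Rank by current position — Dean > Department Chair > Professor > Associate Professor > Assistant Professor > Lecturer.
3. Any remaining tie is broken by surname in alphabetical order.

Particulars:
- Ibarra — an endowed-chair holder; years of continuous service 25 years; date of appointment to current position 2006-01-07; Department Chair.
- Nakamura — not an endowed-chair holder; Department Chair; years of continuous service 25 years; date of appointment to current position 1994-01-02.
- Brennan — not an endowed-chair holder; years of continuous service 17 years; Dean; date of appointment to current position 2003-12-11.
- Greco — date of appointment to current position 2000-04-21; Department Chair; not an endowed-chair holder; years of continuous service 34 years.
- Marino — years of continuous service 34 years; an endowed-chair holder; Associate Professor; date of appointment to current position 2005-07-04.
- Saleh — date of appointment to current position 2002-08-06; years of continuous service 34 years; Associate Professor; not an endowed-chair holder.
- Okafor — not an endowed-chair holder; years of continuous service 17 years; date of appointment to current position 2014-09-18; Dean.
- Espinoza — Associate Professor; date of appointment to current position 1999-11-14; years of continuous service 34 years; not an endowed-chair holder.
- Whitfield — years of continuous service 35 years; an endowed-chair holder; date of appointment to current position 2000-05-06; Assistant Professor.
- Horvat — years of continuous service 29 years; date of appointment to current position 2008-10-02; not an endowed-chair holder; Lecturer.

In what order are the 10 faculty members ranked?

By years of continuous service (higher first): Whitfield (35 years); then Greco, Espinoza, Marino and Saleh (each 34 years); then Horvat (29 years); then Ibarra and Nakamura (both 25 years); then Brennan and Okafor (both 17 years).
Among Greco, Espinoza, Marino and Saleh, by current position: Greco (Department Chair) before Espinoza, Marino and Saleh (Associate Professor).
Among Espinoza, Marino and Saleh, alphabetically by surname: Espinoza before Marino before Saleh.
Ibarra and Nakamura are each Department Chair, so the next rule applies.
Among Ibarra and Nakamura, alphabetically by surname: Ibarra before Nakamura.
Brennan and Okafor are each Dean, so the next rule applies.
Among Brennan and Okafor, alphabetically by surname: Brennan before Okafor.
Full order: Whitfield, Greco, Espinoza, Marino, Saleh, Horvat, Ibarra, Nakamura, Brennan, Okafor.

Whitfield, Greco, Espinoza, Marino, Saleh, Horvat, Ibarra, Nakamura, Brennan, Okafor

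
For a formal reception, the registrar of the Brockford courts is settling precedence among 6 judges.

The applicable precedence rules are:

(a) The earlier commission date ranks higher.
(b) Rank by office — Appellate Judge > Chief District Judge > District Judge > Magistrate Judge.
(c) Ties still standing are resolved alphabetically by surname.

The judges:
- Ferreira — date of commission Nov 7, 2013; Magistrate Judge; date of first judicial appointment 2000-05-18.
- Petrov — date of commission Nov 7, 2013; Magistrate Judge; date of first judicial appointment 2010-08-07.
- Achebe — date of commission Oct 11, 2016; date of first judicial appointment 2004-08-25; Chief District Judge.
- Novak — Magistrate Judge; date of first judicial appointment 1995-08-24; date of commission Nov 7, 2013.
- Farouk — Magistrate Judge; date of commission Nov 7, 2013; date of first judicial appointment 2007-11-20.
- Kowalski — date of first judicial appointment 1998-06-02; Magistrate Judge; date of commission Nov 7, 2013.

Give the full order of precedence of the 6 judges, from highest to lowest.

Farouk, Ferreira, Kowalski, Novak, Petrov, Achebe

By date of commission (earlier first): Farouk, Ferreira, Kowalski, Novak and Petrov (each Nov 7, 2013); then Achebe (Oct 11, 2016).
Farouk, Ferreira, Kowalski, Novak and Petrov are each Magistrate Judge, so the next rule applies.
Among Farouk, Ferreira, Kowalski, Novak and Petrov, alphabetically by surname: Farouk before Ferreira before Kowalski before Novak before Petrov.
Full order: Farouk, Ferreira, Kowalski, Novak, Petrov, Achebe.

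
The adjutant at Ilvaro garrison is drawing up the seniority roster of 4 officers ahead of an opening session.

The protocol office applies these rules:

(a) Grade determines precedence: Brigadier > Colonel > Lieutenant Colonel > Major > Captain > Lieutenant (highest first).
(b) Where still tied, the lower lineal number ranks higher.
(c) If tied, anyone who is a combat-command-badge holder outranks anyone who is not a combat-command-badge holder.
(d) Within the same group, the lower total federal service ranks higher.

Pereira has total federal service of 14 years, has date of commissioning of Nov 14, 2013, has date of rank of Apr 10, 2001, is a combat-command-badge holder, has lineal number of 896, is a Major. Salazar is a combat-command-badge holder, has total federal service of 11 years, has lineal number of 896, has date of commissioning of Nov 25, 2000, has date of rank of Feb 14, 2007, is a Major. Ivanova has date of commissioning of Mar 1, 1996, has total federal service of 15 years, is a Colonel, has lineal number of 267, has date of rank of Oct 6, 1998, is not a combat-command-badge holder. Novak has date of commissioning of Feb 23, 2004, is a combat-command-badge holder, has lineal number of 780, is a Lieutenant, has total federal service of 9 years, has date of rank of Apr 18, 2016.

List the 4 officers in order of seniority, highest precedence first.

Ivanova, Salazar, Pereira, Novak

By grade: Ivanova (Colonel); then Salazar and Pereira (Major); then Novak (Lieutenant).
Salazar and Pereira both have lineal number 896, so the next rule applies.
Salazar and Pereira are each a combat-command-badge holder, so the next rule applies.
Among Salazar and Pereira, by total federal service (lower first): Salazar (11 years) before Pereira (14 years).
Full order: Ivanova, Salazar, Pereira, Novak.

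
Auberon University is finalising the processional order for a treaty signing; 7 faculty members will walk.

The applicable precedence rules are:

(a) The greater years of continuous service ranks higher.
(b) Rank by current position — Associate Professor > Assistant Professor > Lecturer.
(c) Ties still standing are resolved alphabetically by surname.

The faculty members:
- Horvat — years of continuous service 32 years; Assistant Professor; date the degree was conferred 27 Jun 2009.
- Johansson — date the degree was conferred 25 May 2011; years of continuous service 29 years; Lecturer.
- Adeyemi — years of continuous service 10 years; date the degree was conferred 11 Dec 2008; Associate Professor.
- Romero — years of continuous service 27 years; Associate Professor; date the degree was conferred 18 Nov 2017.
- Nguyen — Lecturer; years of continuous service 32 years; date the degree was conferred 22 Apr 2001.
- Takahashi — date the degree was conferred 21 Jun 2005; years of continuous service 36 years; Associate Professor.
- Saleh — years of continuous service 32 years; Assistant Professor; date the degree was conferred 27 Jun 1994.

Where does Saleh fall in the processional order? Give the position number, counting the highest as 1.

3

By years of continuous service (higher first): Takahashi (36 years); then Horvat, Saleh and Nguyen (each 32 years); then Johansson (29 years); then Romero (27 years); then Adeyemi (10 years).
Among Horvat, Saleh and Nguyen, by current position: Horvat and Saleh (Assistant Professor) before Nguyen (Lecturer).
Among Horvat and Saleh, alphabetically by surname: Horvat before Saleh.
Order: Takahashi, Horvat, Saleh, Nguyen, Johansson, Romero, Adeyemi. So position 3.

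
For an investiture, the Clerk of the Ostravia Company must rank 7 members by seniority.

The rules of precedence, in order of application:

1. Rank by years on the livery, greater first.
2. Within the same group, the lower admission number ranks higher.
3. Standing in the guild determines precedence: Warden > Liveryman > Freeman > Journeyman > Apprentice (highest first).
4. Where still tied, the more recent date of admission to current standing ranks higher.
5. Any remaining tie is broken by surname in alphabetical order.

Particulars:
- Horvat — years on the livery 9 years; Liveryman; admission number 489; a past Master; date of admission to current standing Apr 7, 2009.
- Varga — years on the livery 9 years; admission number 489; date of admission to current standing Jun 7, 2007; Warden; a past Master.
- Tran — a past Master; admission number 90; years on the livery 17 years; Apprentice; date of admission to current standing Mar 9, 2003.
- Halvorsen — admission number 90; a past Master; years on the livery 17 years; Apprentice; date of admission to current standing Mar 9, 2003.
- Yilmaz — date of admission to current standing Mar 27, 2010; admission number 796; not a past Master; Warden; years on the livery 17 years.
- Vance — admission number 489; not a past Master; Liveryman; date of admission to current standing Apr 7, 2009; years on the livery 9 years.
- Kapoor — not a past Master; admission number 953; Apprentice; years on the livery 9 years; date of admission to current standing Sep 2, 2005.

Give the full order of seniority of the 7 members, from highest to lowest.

Halvorsen, Tran, Yilmaz, Varga, Horvat, Vance, Kapoor

By years on the livery (higher first): Halvorsen, Tran and Yilmaz (each 17 years); then Varga, Horvat, Vance and Kapoor (each 9 years).
Among Halvorsen, Tran and Yilmaz, by admission number (lower first): Halvorsen and Tran (90) before Yilmaz (796).
Halvorsen and Tran are each Apprentice, so the next rule applies.
Halvorsen and Tran both have date of admission to current standing Mar 9, 2003, so the next rule applies.
Among Halvorsen and Tran, alphabetically by surname: Halvorsen before Tran.
Among Varga, Horvat, Vance and Kapoor, by admission number (lower first): Varga, Horvat and Vance (489) before Kapoor (953).
Among Varga, Horvat and Vance, by standing in the guild: Varga (Warden) before Horvat and Vance (Liveryman).
Horvat and Vance both have date of admission to current standing Apr 7, 2009, so the next rule applies.
Among Horvat and Vance, alphabetically by surname: Horvat before Vance.
Full order: Halvorsen, Tran, Yilmaz, Varga, Horvat, Vance, Kapoor.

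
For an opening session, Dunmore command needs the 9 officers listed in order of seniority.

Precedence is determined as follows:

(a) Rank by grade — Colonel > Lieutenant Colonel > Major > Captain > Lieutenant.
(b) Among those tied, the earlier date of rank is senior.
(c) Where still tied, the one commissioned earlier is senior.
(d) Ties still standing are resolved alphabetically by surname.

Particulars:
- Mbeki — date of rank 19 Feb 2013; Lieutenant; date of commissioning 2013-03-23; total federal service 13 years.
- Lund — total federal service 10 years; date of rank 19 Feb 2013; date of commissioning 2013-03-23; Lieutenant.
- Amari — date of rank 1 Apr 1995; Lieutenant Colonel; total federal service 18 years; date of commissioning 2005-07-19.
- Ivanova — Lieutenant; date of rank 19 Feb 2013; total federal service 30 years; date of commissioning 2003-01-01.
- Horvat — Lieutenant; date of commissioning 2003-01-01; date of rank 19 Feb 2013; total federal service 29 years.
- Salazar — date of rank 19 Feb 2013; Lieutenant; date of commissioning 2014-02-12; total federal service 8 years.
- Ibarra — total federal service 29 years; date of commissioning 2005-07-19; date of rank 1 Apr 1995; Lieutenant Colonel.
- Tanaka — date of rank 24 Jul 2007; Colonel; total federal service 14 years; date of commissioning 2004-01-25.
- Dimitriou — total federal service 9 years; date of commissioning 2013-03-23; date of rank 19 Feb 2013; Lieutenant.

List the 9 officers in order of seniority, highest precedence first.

Tanaka, Amari, Ibarra, Horvat, Ivanova, Dimitriou, Lund, Mbeki, Salazar

By grade: Tanaka (Colonel); then Amari and Ibarra (Lieutenant Colonel); then Horvat, Ivanova, Dimitriou, Lund, Mbeki and Salazar (Lieutenant).
Amari and Ibarra both have date of rank 1 Apr 1995, so the next rule applies.
Amari and Ibarra both have date of commissioning 2005-07-19, so the next rule applies.
Among Amari and Ibarra, alphabetically by surname: Amari before Ibarra.
Horvat, Ivanova, Dimitriou, Lund, Mbeki and Salazar all have date of rank 19 Feb 2013, so the next rule applies.
Among Horvat, Ivanova, Dimitriou, Lund, Mbeki and Salazar, by date of commissioning (earlier first): Horvat and Ivanova (2003-01-01) before Dimitriou, Lund and Mbeki (2013-03-23) before Salazar (2014-02-12).
Among Horvat and Ivanova, alphabetically by surname: Horvat before Ivanova.
Among Dimitriou, Lund and Mbeki, alphabetically by surname: Dimitriou before Lund before Mbeki.
Full order: Tanaka, Amari, Ibarra, Horvat, Ivanova, Dimitriou, Lund, Mbeki, Salazar.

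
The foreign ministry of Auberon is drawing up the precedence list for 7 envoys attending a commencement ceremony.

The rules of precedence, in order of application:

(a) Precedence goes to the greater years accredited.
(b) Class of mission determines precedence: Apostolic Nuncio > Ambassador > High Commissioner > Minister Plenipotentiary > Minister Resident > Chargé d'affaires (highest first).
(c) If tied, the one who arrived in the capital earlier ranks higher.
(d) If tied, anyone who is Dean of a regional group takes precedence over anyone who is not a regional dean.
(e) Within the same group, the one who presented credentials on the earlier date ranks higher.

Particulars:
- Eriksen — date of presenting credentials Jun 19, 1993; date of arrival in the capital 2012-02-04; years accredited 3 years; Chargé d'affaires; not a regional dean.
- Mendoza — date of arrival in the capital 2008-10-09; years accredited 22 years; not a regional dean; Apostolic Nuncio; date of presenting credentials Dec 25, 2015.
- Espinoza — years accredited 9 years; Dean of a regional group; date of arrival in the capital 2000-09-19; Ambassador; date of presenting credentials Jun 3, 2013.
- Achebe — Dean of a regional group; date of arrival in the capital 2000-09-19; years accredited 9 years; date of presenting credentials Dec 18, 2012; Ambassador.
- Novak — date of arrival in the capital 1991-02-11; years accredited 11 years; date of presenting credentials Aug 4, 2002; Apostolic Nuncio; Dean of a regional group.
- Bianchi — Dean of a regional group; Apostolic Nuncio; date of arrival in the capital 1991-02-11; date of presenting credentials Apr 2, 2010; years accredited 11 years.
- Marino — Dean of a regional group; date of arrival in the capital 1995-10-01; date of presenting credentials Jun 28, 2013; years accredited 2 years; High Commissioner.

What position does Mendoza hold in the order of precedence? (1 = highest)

By years accredited (higher first): Mendoza (22 years); then Novak and Bianchi (both 11 years); then Achebe and Espinoza (both 9 years); then Eriksen (3 years); then Marino (2 years).
Novak and Bianchi are each Apostolic Nuncio, so the next rule applies.
Novak and Bianchi both have date of arrival in the capital 1991-02-11, so the next rule applies.
Novak and Bianchi are each Dean of a regional group, so the next rule applies.
Among Novak and Bianchi, by date of presenting credentials (earlier first): Novak (Aug 4, 2002) before Bianchi (Apr 2, 2010).
Achebe and Espinoza are each Ambassador, so the next rule applies.
Achebe and Espinoza both have date of arrival in the capital 2000-09-19, so the next rule applies.
Achebe and Espinoza are each Dean of a regional group, so the next rule applies.
Among Achebe and Espinoza, by date of presenting credentials (earlier first): Achebe (Dec 18, 2012) before Espinoza (Jun 3, 2013).
Order: Mendoza, Novak, Bianchi, Achebe, Espinoza, Eriksen, Marino. So position 1.

1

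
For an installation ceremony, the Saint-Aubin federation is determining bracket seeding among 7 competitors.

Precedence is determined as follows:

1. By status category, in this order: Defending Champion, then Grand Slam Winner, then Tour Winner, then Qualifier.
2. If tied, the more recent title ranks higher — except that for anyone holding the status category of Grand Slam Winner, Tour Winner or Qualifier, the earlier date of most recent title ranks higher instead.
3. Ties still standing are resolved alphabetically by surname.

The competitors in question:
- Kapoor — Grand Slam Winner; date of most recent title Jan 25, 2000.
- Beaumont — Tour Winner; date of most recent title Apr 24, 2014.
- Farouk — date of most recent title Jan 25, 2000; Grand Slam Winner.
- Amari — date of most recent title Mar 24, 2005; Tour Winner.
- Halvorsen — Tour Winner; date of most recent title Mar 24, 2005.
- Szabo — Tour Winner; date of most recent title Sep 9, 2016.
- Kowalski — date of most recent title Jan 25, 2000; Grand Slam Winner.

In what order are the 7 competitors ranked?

Farouk, Kapoor, Kowalski, Amari, Halvorsen, Beaumont, Szabo

By status category: Farouk, Kapoor and Kowalski (Grand Slam Winner); then Amari, Halvorsen, Beaumont and Szabo (Tour Winner).
Farouk, Kapoor and Kowalski all have date of most recent title Jan 25, 2000, so the next rule applies.
Among Farouk, Kapoor and Kowalski, alphabetically by surname: Farouk before Kapoor before Kowalski.
Among Amari, Halvorsen, Beaumont and Szabo, by date of most recent title (earlier first) (reversed rule for this group): Amari and Halvorsen (Mar 24, 2005) before Beaumont (Apr 24, 2014) before Szabo (Sep 9, 2016).
Among Amari and Halvorsen, alphabetically by surname: Amari before Halvorsen.
Full order: Farouk, Kapoor, Kowalski, Amari, Halvorsen, Beaumont, Szabo.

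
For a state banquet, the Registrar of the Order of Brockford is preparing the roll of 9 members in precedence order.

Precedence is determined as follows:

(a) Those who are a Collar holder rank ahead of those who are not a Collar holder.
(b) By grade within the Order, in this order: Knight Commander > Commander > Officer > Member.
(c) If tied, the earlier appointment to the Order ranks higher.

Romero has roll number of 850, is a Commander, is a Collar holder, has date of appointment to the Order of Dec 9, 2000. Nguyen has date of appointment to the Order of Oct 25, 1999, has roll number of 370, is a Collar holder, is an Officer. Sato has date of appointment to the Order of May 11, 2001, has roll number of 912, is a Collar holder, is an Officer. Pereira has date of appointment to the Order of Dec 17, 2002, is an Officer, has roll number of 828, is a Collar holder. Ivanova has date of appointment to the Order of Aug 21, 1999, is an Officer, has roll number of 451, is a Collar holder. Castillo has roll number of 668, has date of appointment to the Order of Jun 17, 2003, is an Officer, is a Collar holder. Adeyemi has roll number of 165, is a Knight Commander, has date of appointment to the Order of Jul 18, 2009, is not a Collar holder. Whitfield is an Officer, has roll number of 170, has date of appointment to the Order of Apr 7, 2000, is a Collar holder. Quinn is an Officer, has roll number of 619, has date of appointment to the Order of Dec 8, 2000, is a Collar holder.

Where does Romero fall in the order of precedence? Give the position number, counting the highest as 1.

By the first rule: Romero, Ivanova, Nguyen, Whitfield, Quinn, Sato, Pereira and Castillo (each a Collar holder); then Adeyemi (not a Collar holder).
Among Romero, Ivanova, Nguyen, Whitfield, Quinn, Sato, Pereira and Castillo, by grade within the Order: Romero (Commander) before Ivanova, Nguyen, Whitfield, Quinn, Sato, Pereira and Castillo (Officer).
Among Ivanova, Nguyen, Whitfield, Quinn, Sato, Pereira and Castillo, by date of appointment to the Order (earlier first): Ivanova (Aug 21, 1999) before Nguyen (Oct 25, 1999) before Whitfield (Apr 7, 2000) before Quinn (Dec 8, 2000) before Sato (May 11, 2001) before Pereira (Dec 17, 2002) before Castillo (Jun 17, 2003).
Order: Romero, Ivanova, Nguyen, Whitfield, Quinn, Sato, Pereira, Castillo, Adeyemi. So position 1.

1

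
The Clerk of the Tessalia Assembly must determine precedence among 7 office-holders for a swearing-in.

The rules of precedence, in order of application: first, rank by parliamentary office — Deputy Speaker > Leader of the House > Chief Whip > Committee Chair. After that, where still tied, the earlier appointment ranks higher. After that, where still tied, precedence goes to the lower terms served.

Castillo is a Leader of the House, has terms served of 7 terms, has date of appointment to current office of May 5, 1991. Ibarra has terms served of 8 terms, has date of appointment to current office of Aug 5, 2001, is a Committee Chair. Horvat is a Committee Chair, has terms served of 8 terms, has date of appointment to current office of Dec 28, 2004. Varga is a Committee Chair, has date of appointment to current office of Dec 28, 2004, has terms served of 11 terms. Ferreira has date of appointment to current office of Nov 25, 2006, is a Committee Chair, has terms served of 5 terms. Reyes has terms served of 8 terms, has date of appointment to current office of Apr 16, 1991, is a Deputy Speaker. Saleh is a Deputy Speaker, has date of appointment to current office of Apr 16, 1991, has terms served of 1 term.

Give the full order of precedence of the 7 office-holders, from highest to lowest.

By parliamentary office: Saleh and Reyes (Deputy Speaker); then Castillo (Leader of the House); then Ibarra, Horvat, Varga and Ferreira (Committee Chair).
Saleh and Reyes both have date of appointment to current office Apr 16, 1991, so the next rule applies.
Among Saleh and Reyes, by terms served (lower first): Saleh (1 term) before Reyes (8 terms).
Among Ibarra, Horvat, Varga and Ferreira, by date of appointment to current office (earlier first): Ibarra (Aug 5, 2001) before Horvat and Varga (Dec 28, 2004) before Ferreira (Nov 25, 2006).
Among Horvat and Varga, by terms served (lower first): Horvat (8 terms) before Varga (11 terms).
Full order: Saleh, Reyes, Castillo, Ibarra, Horvat, Varga, Ferreira.

Saleh, Reyes, Castillo, Ibarra, Horvat, Varga, Ferreira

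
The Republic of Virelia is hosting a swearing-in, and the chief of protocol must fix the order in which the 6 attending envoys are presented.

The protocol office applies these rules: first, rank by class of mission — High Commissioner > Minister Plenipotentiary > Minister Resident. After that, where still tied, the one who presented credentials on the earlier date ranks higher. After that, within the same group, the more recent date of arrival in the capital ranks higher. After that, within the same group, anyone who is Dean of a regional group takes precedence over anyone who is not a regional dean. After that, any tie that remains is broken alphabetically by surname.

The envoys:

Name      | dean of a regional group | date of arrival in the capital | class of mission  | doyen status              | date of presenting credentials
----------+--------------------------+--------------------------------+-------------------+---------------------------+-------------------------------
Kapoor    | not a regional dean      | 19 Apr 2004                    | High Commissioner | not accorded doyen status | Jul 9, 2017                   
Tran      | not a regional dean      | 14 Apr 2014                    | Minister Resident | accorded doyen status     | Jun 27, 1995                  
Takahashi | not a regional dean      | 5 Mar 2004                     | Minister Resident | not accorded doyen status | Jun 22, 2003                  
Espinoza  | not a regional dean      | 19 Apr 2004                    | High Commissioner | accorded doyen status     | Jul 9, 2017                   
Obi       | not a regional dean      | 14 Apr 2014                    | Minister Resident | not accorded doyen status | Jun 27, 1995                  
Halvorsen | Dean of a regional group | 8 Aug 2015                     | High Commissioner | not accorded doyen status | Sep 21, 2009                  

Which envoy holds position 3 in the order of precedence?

Kapoor

By class of mission: Halvorsen, Espinoza and Kapoor (High Commissioner); then Obi, Tran and Takahashi (Minister Resident).
Among Halvorsen, Espinoza and Kapoor, by date of presenting credentials (earlier first): Halvorsen (Sep 21, 2009) before Espinoza and Kapoor (Jul 9, 2017).
Espinoza and Kapoor both have date of arrival in the capital 19 Apr 2004, so the next rule applies.
Espinoza and Kapoor are each not a regional dean, so the next rule applies.
Among Espinoza and Kapoor, alphabetically by surname: Espinoza before Kapoor.
Among Obi, Tran and Takahashi, by date of presenting credentials (earlier first): Obi and Tran (Jun 27, 1995) before Takahashi (Jun 22, 2003).
Obi and Tran both have date of arrival in the capital 14 Apr 2014, so the next rule applies.
Obi and Tran are each not a regional dean, so the next rule applies.
Among Obi and Tran, alphabetically by surname: Obi before Tran.
Order: Halvorsen, Espinoza, Kapoor, Obi, Tran, Takahashi.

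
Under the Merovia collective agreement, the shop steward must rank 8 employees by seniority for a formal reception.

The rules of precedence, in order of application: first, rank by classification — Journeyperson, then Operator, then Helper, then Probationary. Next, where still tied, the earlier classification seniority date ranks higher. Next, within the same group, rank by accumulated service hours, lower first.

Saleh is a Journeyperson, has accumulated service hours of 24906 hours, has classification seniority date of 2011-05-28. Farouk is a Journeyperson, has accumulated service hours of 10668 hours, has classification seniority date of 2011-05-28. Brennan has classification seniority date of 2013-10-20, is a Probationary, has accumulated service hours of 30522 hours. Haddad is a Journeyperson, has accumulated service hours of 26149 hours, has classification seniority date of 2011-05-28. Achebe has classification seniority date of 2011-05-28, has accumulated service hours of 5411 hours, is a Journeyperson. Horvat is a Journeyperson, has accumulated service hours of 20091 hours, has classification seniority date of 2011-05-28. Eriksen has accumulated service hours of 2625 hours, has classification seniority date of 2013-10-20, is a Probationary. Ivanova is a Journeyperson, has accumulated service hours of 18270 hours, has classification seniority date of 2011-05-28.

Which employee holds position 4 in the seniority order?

By classification: Achebe, Farouk, Ivanova, Horvat, Saleh and Haddad (Journeyperson); then Eriksen and Brennan (Probationary).
Achebe, Farouk, Ivanova, Horvat, Saleh and Haddad all have classification seniority date 2011-05-28, so the next rule applies.
Among Achebe, Farouk, Ivanova, Horvat, Saleh and Haddad, by accumulated service hours (lower first): Achebe (5411 hours) before Farouk (10668 hours) before Ivanova (18270 hours) before Horvat (20091 hours) before Saleh (24906 hours) before Haddad (26149 hours).
Eriksen and Brennan both have classification seniority date 2013-10-20, so the next rule applies.
Among Eriksen and Brennan, by accumulated service hours (lower first): Eriksen (2625 hours) before Brennan (30522 hours).
Order: Achebe, Farouk, Ivanova, Horvat, Saleh, Haddad, Eriksen, Brennan.

Horvat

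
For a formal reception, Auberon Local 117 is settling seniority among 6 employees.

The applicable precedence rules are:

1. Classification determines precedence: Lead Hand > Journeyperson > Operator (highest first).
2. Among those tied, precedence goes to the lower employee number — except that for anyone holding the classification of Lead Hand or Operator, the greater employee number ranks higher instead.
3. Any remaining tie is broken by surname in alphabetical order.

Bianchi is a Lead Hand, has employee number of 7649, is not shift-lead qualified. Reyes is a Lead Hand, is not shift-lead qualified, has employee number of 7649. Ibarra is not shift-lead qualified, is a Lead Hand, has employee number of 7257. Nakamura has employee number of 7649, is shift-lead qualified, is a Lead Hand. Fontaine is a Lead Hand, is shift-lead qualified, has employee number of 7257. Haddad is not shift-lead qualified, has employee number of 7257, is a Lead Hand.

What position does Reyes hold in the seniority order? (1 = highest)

By classification: Bianchi, Nakamura, Reyes, Fontaine, Haddad and Ibarra (Lead Hand).
Among Bianchi, Nakamura, Reyes, Fontaine, Haddad and Ibarra, by employee number (higher first) (reversed rule for this group): Bianchi, Nakamura and Reyes (7649) before Fontaine, Haddad and Ibarra (7257).
Among Bianchi, Nakamura and Reyes, alphabetically by surname: Bianchi before Nakamura before Reyes.
Among Fontaine, Haddad and Ibarra, alphabetically by surname: Fontaine before Haddad before Ibarra.
Order: Bianchi, Nakamura, Reyes, Fontaine, Haddad, Ibarra. So position 3.

3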